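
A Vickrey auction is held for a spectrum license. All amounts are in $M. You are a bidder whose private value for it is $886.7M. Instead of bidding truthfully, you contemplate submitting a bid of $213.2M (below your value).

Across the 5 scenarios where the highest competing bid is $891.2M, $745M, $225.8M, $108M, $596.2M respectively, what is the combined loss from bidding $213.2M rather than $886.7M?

$1093.1M

The deviation costs you only when the competing bid falls strictly between $213.2M and $886.7M; elsewhere both bids give the same outcome.
$891.2M: outcomes coincide → loss $0M.
$745M: truthful payoff $141.7M, deviation payoff $0M → loss $141.7M.
$225.8M: truthful payoff $660.9M, deviation payoff $0M → loss $660.9M.
$108M: outcomes coincide → loss $0M.
$596.2M: truthful payoff $290.5M, deviation payoff $0M → loss $290.5M.
Total loss = $141.7M + $660.9M + $290.5M = $1093.1M.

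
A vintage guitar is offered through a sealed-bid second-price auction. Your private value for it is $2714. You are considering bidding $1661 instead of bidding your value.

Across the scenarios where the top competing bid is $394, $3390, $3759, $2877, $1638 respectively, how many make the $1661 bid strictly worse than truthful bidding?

The deviation hurts exactly when the highest competing bid lies strictly between $1661 and $2714 — underbidding then forfeits a profitable win.
$394: below both → same outcome either way.
$3390: above both → same outcome either way.
$3759: above both → same outcome either way.
$2877: above both → same outcome either way.
$1638: below both → same outcome either way.
Count: 0.

0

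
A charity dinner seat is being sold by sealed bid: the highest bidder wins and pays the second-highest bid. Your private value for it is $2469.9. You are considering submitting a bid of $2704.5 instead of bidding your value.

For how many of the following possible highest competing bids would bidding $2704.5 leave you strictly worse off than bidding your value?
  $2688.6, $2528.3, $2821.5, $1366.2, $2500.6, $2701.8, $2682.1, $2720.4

The deviation hurts exactly when the highest competing bid lies strictly between $2469.9 and $2704.5 — overbidding then wins at a price above your value.
$2688.6: inside the interval → strictly worse (loss $218.7).
$2528.3: inside the interval → strictly worse (loss $58.4).
$2821.5: above both → same outcome either way.
$1366.2: below both → same outcome either way.
$2500.6: inside the interval → strictly worse (loss $30.7).
$2701.8: inside the interval → strictly worse (loss $231.9).
$2682.1: inside the interval → strictly worse (loss $212.2).
$2720.4: above both → same outcome either way.
Count: 5.

5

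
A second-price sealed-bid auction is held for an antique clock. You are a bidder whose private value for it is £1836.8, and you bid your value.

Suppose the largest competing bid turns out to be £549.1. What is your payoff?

Your bid £1836.8 exceeds the highest competing bid £549.1, so you win.
In a second-price auction the winner pays the second-highest bid, £549.1.
Payoff = value − price = £1836.8 − £549.1 = £1287.7.

£1287.7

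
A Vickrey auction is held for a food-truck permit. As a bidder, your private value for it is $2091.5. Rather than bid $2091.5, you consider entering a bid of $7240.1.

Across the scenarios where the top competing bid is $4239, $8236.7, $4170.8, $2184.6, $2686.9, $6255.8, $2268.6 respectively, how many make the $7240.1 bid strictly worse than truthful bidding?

6

The deviation hurts exactly when the highest competing bid lies strictly between $2091.5 and $7240.1 — overbidding then wins at a price above your value.
$4239: inside the interval → strictly worse (loss $2147.5).
$8236.7: above both → same outcome either way.
$4170.8: inside the interval → strictly worse (loss $2079.3).
$2184.6: inside the interval → strictly worse (loss $93.1).
$2686.9: inside the interval → strictly worse (loss $595.4).
$6255.8: inside the interval → strictly worse (loss $4164.3).
$2268.6: inside the interval → strictly worse (loss $177.1).
Count: 6.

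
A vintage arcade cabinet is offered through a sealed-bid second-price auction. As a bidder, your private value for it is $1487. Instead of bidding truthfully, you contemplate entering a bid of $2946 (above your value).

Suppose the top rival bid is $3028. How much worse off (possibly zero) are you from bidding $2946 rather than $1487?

Bidding your value $1487: you lose (since $1487 < $3028). Payoff $0.
Bidding $2946: you lose. Payoff $0.
Difference = $0 − $0 = $0; both bids lead to the same outcome because the competing bid is above both your value and your alternative bid.

$0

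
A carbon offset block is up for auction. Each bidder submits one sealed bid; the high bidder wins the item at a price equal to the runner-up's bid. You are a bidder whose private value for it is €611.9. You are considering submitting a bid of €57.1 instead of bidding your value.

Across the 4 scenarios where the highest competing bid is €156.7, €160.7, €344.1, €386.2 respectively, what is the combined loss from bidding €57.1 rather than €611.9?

The deviation costs you only when the competing bid falls strictly between €57.1 and €611.9; elsewhere both bids give the same outcome.
€156.7: truthful payoff €455.2, deviation payoff €0 → loss €455.2.
€160.7: truthful payoff €451.2, deviation payoff €0 → loss €451.2.
€344.1: truthful payoff €267.8, deviation payoff €0 → loss €267.8.
€386.2: truthful payoff €225.7, deviation payoff €0 → loss €225.7.
Total loss = €455.2 + €451.2 + €267.8 + €225.7 = €1399.9.

€1399.9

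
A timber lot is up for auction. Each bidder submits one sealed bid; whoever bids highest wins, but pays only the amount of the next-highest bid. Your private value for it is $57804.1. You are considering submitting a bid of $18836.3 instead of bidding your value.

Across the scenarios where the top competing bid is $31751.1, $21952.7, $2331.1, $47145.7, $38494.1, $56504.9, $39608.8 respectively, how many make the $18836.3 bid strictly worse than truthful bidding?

6

The deviation hurts exactly when the highest competing bid lies strictly between $18836.3 and $57804.1 — underbidding then forfeits a profitable win.
$31751.1: inside the interval → strictly worse (loss $26053).
$21952.7: inside the interval → strictly worse (loss $35851.4).
$2331.1: below both → same outcome either way.
$47145.7: inside the interval → strictly worse (loss $10658.4).
$38494.1: inside the interval → strictly worse (loss $19310).
$56504.9: inside the interval → strictly worse (loss $1299.2).
$39608.8: inside the interval → strictly worse (loss $18195.3).
Count: 6.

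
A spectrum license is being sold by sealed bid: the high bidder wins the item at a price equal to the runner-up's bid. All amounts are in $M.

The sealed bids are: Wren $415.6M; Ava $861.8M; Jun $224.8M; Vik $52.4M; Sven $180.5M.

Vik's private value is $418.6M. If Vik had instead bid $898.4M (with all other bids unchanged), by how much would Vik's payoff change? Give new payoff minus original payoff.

−$443.2M

The highest bid among the other bidders is $861.8M; Vik's bid doesn't change that.
Original bid $52.4M: Vik is not highest (top rival bid is $861.8M); payoff $0M.
Alternative bid $898.4M: Vik is highest, pays the top rival bid $861.8M; payoff $418.6M − $861.8M = −$443.2M.
Change in payoff = −$443.2M − ($0M) = −$443.2M.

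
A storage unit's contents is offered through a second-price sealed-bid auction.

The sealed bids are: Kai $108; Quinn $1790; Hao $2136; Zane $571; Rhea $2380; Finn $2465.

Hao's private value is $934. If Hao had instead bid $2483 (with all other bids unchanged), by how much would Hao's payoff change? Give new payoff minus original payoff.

−$1531

The highest bid among the other bidders is $2465; Hao's bid doesn't change that.
Original bid $2136: Hao is not highest (top rival bid is $2465); payoff $0.
Alternative bid $2483: Hao is highest, pays the top rival bid $2465; payoff $934 − $2465 = −$1531.
Change in payoff = −$1531 − ($0) = −$1531.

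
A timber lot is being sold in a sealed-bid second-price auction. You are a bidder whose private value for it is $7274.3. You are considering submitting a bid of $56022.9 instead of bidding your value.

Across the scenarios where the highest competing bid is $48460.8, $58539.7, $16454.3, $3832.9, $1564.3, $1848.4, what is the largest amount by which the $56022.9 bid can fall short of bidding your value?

$48460.8: truthful gives $0, deviation gives −$41186.5 → loss $41186.5.
$58539.7: same outcome either way → loss $0.
$16454.3: truthful gives $0, deviation gives −$9180 → loss $9180.
$3832.9: same outcome either way → loss $0.
$1564.3: same outcome either way → loss $0.
$1848.4: same outcome either way → loss $0.
Maximum loss: $41186.5.

$41186.5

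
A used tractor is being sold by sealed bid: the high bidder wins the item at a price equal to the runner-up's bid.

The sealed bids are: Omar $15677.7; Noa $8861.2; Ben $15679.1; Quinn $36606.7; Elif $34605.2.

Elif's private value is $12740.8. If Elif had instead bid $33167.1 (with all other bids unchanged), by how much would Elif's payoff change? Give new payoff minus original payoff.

$0

The highest bid among the other bidders is $36606.7; Elif's bid doesn't change that.
Original bid $34605.2: Elif is not highest (top rival bid is $36606.7); payoff $0.
Alternative bid $33167.1: Elif is not highest (top rival bid is $36606.7); payoff $0.
Change in payoff = $0 − ($0) = $0.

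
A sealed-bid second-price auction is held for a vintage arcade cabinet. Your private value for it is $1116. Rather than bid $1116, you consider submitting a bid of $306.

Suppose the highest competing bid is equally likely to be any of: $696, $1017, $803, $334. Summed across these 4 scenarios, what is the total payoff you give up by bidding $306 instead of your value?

$1614

The deviation costs you only when the competing bid falls strictly between $306 and $1116; elsewhere both bids give the same outcome.
$696: truthful payoff $420, deviation payoff $0 → loss $420.
$1017: truthful payoff $99, deviation payoff $0 → loss $99.
$803: truthful payoff $313, deviation payoff $0 → loss $313.
$334: truthful payoff $782, deviation payoff $0 → loss $782.
Total loss = $420 + $99 + $313 + $782 = $1614.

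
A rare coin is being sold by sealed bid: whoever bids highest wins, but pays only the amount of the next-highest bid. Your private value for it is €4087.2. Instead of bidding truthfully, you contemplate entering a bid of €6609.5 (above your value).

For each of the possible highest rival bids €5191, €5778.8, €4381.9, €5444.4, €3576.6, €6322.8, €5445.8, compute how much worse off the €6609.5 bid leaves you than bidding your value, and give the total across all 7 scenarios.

€8041.5

The deviation costs you only when the competing bid falls strictly between €4087.2 and €6609.5; elsewhere both bids give the same outcome.
€5191: truthful payoff €0, deviation payoff −€1103.8 → loss €1103.8.
€5778.8: truthful payoff €0, deviation payoff −€1691.6 → loss €1691.6.
€4381.9: truthful payoff €0, deviation payoff −€294.7 → loss €294.7.
€5444.4: truthful payoff €0, deviation payoff −€1357.2 → loss €1357.2.
€3576.6: outcomes coincide → loss €0.
€6322.8: truthful payoff €0, deviation payoff −€2235.6 → loss €2235.6.
€5445.8: truthful payoff €0, deviation payoff −€1358.6 → loss €1358.6.
Total loss = €1103.8 + €1691.6 + €294.7 + €1357.2 + €2235.6 + €1358.6 = €8041.5.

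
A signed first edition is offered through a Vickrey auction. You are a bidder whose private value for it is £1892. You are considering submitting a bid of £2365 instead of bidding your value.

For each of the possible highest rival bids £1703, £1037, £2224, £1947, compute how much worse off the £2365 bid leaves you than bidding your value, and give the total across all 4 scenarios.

£387

The deviation costs you only when the competing bid falls strictly between £1892 and £2365; elsewhere both bids give the same outcome.
£1703: outcomes coincide → loss £0.
£1037: outcomes coincide → loss £0.
£2224: truthful payoff £0, deviation payoff −£332 → loss £332.
£1947: truthful payoff £0, deviation payoff −£55 → loss £55.
Total loss = £332 + £55 = £387.
In a second-price auction your bid sets only whether you win, not what you pay, so bidding your true value is weakly dominant.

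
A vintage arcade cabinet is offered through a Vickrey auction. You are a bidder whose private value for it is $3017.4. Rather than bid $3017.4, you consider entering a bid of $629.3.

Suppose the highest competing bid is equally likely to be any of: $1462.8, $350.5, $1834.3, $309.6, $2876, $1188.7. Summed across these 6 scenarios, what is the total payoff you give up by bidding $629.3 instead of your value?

$4707.8

The deviation costs you only when the competing bid falls strictly between $629.3 and $3017.4; elsewhere both bids give the same outcome.
$1462.8: truthful payoff $1554.6, deviation payoff $0 → loss $1554.6.
$350.5: outcomes coincide → loss $0.
$1834.3: truthful payoff $1183.1, deviation payoff $0 → loss $1183.1.
$309.6: outcomes coincide → loss $0.
$2876: truthful payoff $141.4, deviation payoff $0 → loss $141.4.
$1188.7: truthful payoff $1828.7, deviation payoff $0 → loss $1828.7.
Total loss = $1554.6 + $1183.1 + $141.4 + $1828.7 = $4707.8.
Truthful bidding weakly dominates here: raising your bid can only win items priced above your value, and lowering it can only forfeit items priced below.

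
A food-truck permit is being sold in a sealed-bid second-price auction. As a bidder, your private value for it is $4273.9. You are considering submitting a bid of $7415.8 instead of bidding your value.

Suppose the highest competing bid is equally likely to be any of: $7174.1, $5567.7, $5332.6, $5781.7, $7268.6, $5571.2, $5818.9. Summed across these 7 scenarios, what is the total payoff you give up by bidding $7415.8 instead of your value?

$12597.5

The deviation costs you only when the competing bid falls strictly between $4273.9 and $7415.8; elsewhere both bids give the same outcome.
$7174.1: truthful payoff $0, deviation payoff −$2900.2 → loss $2900.2.
$5567.7: truthful payoff $0, deviation payoff −$1293.8 → loss $1293.8.
$5332.6: truthful payoff $0, deviation payoff −$1058.7 → loss $1058.7.
$5781.7: truthful payoff $0, deviation payoff −$1507.8 → loss $1507.8.
$7268.6: truthful payoff $0, deviation payoff −$2994.7 → loss $2994.7.
$5571.2: truthful payoff $0, deviation payoff −$1297.3 → loss $1297.3.
$5818.9: truthful payoff $0, deviation payoff −$1545 → loss $1545.
Total loss = $2900.2 + $1293.8 + $1058.7 + $1507.8 + $2994.7 + $1297.3 + $1545 = $12597.5.
Truthful bidding weakly dominates here: raising your bid can only win items priced above your value, and lowering it can only forfeit items priced below.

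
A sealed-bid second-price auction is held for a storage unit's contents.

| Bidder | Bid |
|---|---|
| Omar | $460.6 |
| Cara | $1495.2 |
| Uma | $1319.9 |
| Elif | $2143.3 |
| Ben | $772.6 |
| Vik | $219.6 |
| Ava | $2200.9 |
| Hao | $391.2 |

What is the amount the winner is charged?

$2143.3

Highest bid: Ava at $2200.9, so Ava wins.
Second-highest bid: Elif at $2143.3 — that is the price the winner pays.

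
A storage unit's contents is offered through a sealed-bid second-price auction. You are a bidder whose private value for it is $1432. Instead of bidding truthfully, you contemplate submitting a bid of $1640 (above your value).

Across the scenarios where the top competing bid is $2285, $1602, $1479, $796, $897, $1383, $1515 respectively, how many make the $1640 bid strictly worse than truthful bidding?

The deviation hurts exactly when the highest competing bid lies strictly between $1432 and $1640 — overbidding then wins at a price above your value.
$2285: above both → same outcome either way.
$1602: inside the interval → strictly worse (loss $170).
$1479: inside the interval → strictly worse (loss $47).
$796: below both → same outcome either way.
$897: below both → same outcome either way.
$1383: below both → same outcome either way.
$1515: inside the interval → strictly worse (loss $83).
Count: 3.

3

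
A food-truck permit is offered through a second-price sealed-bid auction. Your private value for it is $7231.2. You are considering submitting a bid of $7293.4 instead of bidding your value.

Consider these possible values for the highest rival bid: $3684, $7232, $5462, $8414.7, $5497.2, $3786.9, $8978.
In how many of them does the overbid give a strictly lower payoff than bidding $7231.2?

The deviation hurts exactly when the highest competing bid lies strictly between $7231.2 and $7293.4 — overbidding then wins at a price above your value.
$3684: below both → same outcome either way.
$7232: inside the interval → strictly worse (loss $0.8).
$5462: below both → same outcome either way.
$8414.7: above both → same outcome either way.
$5497.2: below both → same outcome either way.
$3786.9: below both → same outcome either way.
$8978: above both → same outcome either way.
Count: 1.

1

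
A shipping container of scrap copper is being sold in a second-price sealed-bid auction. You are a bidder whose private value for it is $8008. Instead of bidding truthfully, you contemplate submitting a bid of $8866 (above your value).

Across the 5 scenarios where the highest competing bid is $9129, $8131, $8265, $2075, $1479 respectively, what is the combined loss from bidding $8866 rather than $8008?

The deviation costs you only when the competing bid falls strictly between $8008 and $8866; elsewhere both bids give the same outcome.
$9129: outcomes coincide → loss $0.
$8131: truthful payoff $0, deviation payoff −$123 → loss $123.
$8265: truthful payoff $0, deviation payoff −$257 → loss $257.
$2075: outcomes coincide → loss $0.
$1479: outcomes coincide → loss $0.
Total loss = $123 + $257 = $380.

$380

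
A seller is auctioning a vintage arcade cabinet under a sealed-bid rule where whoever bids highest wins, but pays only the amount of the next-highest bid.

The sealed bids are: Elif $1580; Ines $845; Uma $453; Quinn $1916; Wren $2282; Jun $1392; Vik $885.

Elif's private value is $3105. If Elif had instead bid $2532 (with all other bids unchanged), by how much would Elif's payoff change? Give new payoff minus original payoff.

The highest bid among the other bidders is $2282; Elif's bid doesn't change that.
Original bid $1580: Elif is not highest (top rival bid is $2282); payoff $0.
Alternative bid $2532: Elif is highest, pays the top rival bid $2282; payoff $3105 − $2282 = $823.
Change in payoff = $823 − ($0) = $823.

$823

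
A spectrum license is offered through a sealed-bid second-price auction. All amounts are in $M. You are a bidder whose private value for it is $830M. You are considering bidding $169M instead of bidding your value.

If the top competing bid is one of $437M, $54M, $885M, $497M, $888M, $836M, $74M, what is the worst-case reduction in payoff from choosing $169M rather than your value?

$393M

$437M: truthful gives $393M, deviation gives $0M → loss $393M.
$54M: same outcome either way → loss $0M.
$885M: same outcome either way → loss $0M.
$497M: truthful gives $333M, deviation gives $0M → loss $333M.
$888M: same outcome either way → loss $0M.
$836M: same outcome either way → loss $0M.
$74M: same outcome either way → loss $0M.
Maximum loss: $393M.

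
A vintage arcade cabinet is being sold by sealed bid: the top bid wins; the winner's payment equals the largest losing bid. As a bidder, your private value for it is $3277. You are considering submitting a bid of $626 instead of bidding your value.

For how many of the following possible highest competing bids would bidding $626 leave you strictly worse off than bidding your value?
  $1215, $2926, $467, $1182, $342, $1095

The deviation hurts exactly when the highest competing bid lies strictly between $626 and $3277 — underbidding then forfeits a profitable win.
$1215: inside the interval → strictly worse (loss $2062).
$2926: inside the interval → strictly worse (loss $351).
$467: below both → same outcome either way.
$1182: inside the interval → strictly worse (loss $2095).
$342: below both → same outcome either way.
$1095: inside the interval → strictly worse (loss $2182).
Count: 4.

4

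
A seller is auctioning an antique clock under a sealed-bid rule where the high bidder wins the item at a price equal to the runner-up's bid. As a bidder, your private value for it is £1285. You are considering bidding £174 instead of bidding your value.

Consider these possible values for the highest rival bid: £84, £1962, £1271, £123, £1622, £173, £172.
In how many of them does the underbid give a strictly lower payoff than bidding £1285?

1

The deviation hurts exactly when the highest competing bid lies strictly between £174 and £1285 — underbidding then forfeits a profitable win.
£84: below both → same outcome either way.
£1962: above both → same outcome either way.
£1271: inside the interval → strictly worse (loss £14).
£123: below both → same outcome either way.
£1622: above both → same outcome either way.
£173: below both → same outcome either way.
£172: below both → same outcome either way.
Count: 1.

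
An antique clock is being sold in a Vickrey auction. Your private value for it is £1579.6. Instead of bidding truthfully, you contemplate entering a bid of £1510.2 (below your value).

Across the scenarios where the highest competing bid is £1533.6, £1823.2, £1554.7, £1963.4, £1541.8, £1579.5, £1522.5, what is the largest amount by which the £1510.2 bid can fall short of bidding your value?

£57.1

£1533.6: truthful gives £46, deviation gives £0 → loss £46.
£1823.2: same outcome either way → loss £0.
£1554.7: truthful gives £24.9, deviation gives £0 → loss £24.9.
£1963.4: same outcome either way → loss £0.
£1541.8: truthful gives £37.8, deviation gives £0 → loss £37.8.
£1579.5: truthful gives £0.1, deviation gives £0 → loss £0.1.
£1522.5: truthful gives £57.1, deviation gives £0 → loss £57.1.
Maximum loss: £57.1.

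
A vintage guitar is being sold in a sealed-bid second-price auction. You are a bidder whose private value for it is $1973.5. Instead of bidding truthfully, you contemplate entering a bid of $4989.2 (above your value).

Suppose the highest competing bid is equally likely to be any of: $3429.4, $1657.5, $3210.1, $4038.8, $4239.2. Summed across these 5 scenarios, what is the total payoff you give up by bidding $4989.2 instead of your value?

$7023.5

The deviation costs you only when the competing bid falls strictly between $1973.5 and $4989.2; elsewhere both bids give the same outcome.
$3429.4: truthful payoff $0, deviation payoff −$1455.9 → loss $1455.9.
$1657.5: outcomes coincide → loss $0.
$3210.1: truthful payoff $0, deviation payoff −$1236.6 → loss $1236.6.
$4038.8: truthful payoff $0, deviation payoff −$2065.3 → loss $2065.3.
$4239.2: truthful payoff $0, deviation payoff −$2265.7 → loss $2265.7.
Total loss = $1455.9 + $1236.6 + $2065.3 + $2265.7 = $7023.5.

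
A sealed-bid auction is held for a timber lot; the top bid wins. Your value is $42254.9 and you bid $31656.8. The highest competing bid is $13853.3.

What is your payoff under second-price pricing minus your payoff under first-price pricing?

You have the highest bid, so you win under either rule.
Second-price: pay $13853.3 → payoff $28401.6.
First-price: pay your own bid $31656.8 → payoff $10598.1.
Difference = $28401.6 − ($10598.1) = $17803.5.

$17803.5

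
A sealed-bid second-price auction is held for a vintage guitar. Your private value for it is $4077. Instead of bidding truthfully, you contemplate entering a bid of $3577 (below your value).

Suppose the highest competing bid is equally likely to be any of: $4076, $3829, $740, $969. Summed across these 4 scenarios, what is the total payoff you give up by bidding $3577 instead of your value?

$249

The deviation costs you only when the competing bid falls strictly between $3577 and $4077; elsewhere both bids give the same outcome.
$4076: truthful payoff $1, deviation payoff $0 → loss $1.
$3829: truthful payoff $248, deviation payoff $0 → loss $248.
$740: outcomes coincide → loss $0.
$969: outcomes coincide → loss $0.
Total loss = $1 + $248 = $249.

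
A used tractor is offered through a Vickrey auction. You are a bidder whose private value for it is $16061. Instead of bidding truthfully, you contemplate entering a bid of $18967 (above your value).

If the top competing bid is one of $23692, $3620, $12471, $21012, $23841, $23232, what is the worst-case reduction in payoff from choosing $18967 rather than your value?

$23692: same outcome either way → loss $0.
$3620: same outcome either way → loss $0.
$12471: same outcome either way → loss $0.
$21012: same outcome either way → loss $0.
$23841: same outcome either way → loss $0.
$23232: same outcome either way → loss $0.
Maximum loss: $0.

$0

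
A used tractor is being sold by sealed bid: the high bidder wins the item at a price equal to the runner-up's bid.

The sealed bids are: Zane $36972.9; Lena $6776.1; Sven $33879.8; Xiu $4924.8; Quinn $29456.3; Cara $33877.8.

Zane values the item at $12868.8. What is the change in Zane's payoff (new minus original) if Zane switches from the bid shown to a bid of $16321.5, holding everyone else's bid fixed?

The highest bid among the other bidders is $33879.8; Zane's bid doesn't change that.
Original bid $36972.9: Zane is highest, pays the top rival bid $33879.8; payoff $12868.8 − $33879.8 = −$21011.
Alternative bid $16321.5: Zane is not highest (top rival bid is $33879.8); payoff $0.
Change in payoff = $0 − (−$21011) = $21011.

$21011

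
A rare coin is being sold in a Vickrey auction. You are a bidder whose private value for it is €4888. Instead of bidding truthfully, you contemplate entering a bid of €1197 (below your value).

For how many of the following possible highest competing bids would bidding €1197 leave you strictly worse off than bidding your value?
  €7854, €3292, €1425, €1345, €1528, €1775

5

The deviation hurts exactly when the highest competing bid lies strictly between €1197 and €4888 — underbidding then forfeits a profitable win.
€7854: above both → same outcome either way.
€3292: inside the interval → strictly worse (loss €1596).
€1425: inside the interval → strictly worse (loss €3463).
€1345: inside the interval → strictly worse (loss €3543).
€1528: inside the interval → strictly worse (loss €3360).
€1775: inside the interval → strictly worse (loss €3113).
Count: 5.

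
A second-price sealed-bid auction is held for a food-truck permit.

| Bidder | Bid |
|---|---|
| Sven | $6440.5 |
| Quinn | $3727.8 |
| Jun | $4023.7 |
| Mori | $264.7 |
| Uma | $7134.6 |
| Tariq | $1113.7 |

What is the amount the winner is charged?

$6440.5

Highest bid: Uma at $7134.6, so Uma wins.
Second-highest bid: Sven at $6440.5 — that is the price the winner pays.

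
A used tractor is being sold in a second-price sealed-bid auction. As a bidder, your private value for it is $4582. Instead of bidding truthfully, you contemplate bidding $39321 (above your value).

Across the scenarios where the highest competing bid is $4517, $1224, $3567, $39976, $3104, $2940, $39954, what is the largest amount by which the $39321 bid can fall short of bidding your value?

$4517: same outcome either way → loss $0.
$1224: same outcome either way → loss $0.
$3567: same outcome either way → loss $0.
$39976: same outcome either way → loss $0.
$3104: same outcome either way → loss $0.
$2940: same outcome either way → loss $0.
$39954: same outcome either way → loss $0.
Maximum loss: $0.

$0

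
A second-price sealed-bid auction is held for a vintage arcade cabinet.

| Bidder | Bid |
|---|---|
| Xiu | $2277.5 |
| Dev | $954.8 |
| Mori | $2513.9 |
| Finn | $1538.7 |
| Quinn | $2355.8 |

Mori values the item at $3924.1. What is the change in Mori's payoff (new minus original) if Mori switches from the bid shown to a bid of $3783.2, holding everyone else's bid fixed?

$0

The highest bid among the other bidders is $2355.8; Mori's bid doesn't change that.
Original bid $2513.9: Mori is highest, pays the top rival bid $2355.8; payoff $3924.1 − $2355.8 = $1568.3.
Alternative bid $3783.2: Mori is highest, pays the top rival bid $2355.8; payoff $3924.1 − $2355.8 = $1568.3.
Change in payoff = $1568.3 − ($1568.3) = $0.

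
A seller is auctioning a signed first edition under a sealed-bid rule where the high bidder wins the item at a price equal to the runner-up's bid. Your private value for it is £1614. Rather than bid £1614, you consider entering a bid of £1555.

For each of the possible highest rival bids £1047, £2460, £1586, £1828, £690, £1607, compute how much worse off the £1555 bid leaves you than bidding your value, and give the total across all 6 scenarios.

The deviation costs you only when the competing bid falls strictly between £1555 and £1614; elsewhere both bids give the same outcome.
£1047: outcomes coincide → loss £0.
£2460: outcomes coincide → loss £0.
£1586: truthful payoff £28, deviation payoff £0 → loss £28.
£1828: outcomes coincide → loss £0.
£690: outcomes coincide → loss £0.
£1607: truthful payoff £7, deviation payoff £0 → loss £7.
Total loss = £28 + £7 = £35.

£35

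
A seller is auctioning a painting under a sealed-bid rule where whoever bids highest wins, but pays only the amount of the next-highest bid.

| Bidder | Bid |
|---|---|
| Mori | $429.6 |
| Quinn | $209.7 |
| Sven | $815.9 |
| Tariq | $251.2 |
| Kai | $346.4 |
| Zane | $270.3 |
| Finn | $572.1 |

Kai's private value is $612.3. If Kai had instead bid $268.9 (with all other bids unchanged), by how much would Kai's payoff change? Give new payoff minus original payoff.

$0

The highest bid among the other bidders is $815.9; Kai's bid doesn't change that.
Original bid $346.4: Kai is not highest (top rival bid is $815.9); payoff $0.
Alternative bid $268.9: Kai is not highest (top rival bid is $815.9); payoff $0.
Change in payoff = $0 − ($0) = $0.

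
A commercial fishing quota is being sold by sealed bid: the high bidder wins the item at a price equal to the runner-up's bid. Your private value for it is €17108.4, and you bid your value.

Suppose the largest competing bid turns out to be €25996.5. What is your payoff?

Your bid €17108.4 is below the highest competing bid €25996.5, so you lose.
A losing bidder pays nothing and receives nothing: payoff = €0.

€0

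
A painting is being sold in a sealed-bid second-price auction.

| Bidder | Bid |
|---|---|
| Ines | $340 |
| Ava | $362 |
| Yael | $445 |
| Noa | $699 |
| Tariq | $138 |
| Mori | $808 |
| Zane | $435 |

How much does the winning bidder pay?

$699

Highest bid: Mori at $808, so Mori wins.
Second-highest bid: Noa at $699 — that is the price the winner pays.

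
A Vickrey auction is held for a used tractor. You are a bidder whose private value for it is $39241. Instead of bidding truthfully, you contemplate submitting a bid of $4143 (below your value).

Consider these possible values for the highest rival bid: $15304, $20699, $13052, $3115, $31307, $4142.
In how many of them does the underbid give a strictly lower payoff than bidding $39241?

4

The deviation hurts exactly when the highest competing bid lies strictly between $4143 and $39241 — underbidding then forfeits a profitable win.
$15304: inside the interval → strictly worse (loss $23937).
$20699: inside the interval → strictly worse (loss $18542).
$13052: inside the interval → strictly worse (loss $26189).
$3115: below both → same outcome either way.
$31307: inside the interval → strictly worse (loss $7934).
$4142: below both → same outcome either way.
Count: 4.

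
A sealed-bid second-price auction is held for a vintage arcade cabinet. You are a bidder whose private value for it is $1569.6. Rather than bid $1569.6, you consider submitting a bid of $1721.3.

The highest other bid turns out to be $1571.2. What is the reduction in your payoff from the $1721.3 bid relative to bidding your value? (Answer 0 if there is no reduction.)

$1.6

Bidding your value $1569.6: you lose (since $1569.6 < $1571.2). Payoff $0.
Bidding $1721.3: you win and pay $1571.2. Payoff $1569.6 − $1571.2 = −$1.6.
The competing bid $1571.2 lies between your value and your inflated bid, so overbidding wins an item priced above your value.
Loss from deviating = $0 − (−$1.6) = $1.6.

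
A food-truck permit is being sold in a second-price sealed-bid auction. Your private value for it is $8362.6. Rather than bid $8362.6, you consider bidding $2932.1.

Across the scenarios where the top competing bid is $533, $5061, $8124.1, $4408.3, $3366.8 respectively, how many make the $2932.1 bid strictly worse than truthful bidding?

4

The deviation hurts exactly when the highest competing bid lies strictly between $2932.1 and $8362.6 — underbidding then forfeits a profitable win.
$533: below both → same outcome either way.
$5061: inside the interval → strictly worse (loss $3301.6).
$8124.1: inside the interval → strictly worse (loss $238.5).
$4408.3: inside the interval → strictly worse (loss $3954.3).
$3366.8: inside the interval → strictly worse (loss $4995.8).
Count: 4.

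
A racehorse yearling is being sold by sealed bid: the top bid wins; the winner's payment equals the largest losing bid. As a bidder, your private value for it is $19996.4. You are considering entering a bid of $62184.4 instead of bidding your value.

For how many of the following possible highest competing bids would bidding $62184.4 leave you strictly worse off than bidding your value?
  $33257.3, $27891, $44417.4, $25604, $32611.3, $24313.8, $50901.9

The deviation hurts exactly when the highest competing bid lies strictly between $19996.4 and $62184.4 — overbidding then wins at a price above your value.
$33257.3: inside the interval → strictly worse (loss $13260.9).
$27891: inside the interval → strictly worse (loss $7894.6).
$44417.4: inside the interval → strictly worse (loss $24421).
$25604: inside the interval → strictly worse (loss $5607.6).
$32611.3: inside the interval → strictly worse (loss $12614.9).
$24313.8: inside the interval → strictly worse (loss $4317.4).
$50901.9: inside the interval → strictly worse (loss $30905.5).
Count: 7.

7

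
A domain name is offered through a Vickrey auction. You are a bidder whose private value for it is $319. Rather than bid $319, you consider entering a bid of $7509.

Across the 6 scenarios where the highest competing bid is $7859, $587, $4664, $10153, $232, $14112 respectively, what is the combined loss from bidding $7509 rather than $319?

$4613

The deviation costs you only when the competing bid falls strictly between $319 and $7509; elsewhere both bids give the same outcome.
$7859: outcomes coincide → loss $0.
$587: truthful payoff $0, deviation payoff −$268 → loss $268.
$4664: truthful payoff $0, deviation payoff −$4345 → loss $4345.
$10153: outcomes coincide → loss $0.
$232: outcomes coincide → loss $0.
$14112: outcomes coincide → loss $0.
Total loss = $268 + $4345 = $4613.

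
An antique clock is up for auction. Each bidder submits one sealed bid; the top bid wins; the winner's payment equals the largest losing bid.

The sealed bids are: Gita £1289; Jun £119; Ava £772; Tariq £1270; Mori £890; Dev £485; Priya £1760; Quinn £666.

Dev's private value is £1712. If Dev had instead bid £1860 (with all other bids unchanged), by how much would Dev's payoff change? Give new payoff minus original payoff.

The highest bid among the other bidders is £1760; Dev's bid doesn't change that.
Original bid £485: Dev is not highest (top rival bid is £1760); payoff £0.
Alternative bid £1860: Dev is highest, pays the top rival bid £1760; payoff £1712 − £1760 = −£48.
Change in payoff = −£48 − (£0) = −£48.

−£48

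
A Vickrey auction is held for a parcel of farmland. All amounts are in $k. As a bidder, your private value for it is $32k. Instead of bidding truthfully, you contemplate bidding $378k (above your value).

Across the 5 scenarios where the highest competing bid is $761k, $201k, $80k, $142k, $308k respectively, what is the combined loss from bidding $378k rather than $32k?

The deviation costs you only when the competing bid falls strictly between $32k and $378k; elsewhere both bids give the same outcome.
$761k: outcomes coincide → loss $0k.
$201k: truthful payoff $0k, deviation payoff −$169k → loss $169k.
$80k: truthful payoff $0k, deviation payoff −$48k → loss $48k.
$142k: truthful payoff $0k, deviation payoff −$110k → loss $110k.
$308k: truthful payoff $0k, deviation payoff −$276k → loss $276k.
Total loss = $169k + $48k + $110k + $276k = $603k.
Truthful bidding weakly dominates here: raising your bid can only win items priced above your value, and lowering it can only forfeit items priced below.

$603k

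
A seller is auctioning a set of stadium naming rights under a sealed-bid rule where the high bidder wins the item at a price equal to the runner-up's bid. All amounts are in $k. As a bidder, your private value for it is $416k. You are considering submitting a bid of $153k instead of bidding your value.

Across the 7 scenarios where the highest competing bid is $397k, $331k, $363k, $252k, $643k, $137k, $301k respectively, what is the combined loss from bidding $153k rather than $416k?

The deviation costs you only when the competing bid falls strictly between $153k and $416k; elsewhere both bids give the same outcome.
$397k: truthful payoff $19k, deviation payoff $0k → loss $19k.
$331k: truthful payoff $85k, deviation payoff $0k → loss $85k.
$363k: truthful payoff $53k, deviation payoff $0k → loss $53k.
$252k: truthful payoff $164k, deviation payoff $0k → loss $164k.
$643k: outcomes coincide → loss $0k.
$137k: outcomes coincide → loss $0k.
$301k: truthful payoff $115k, deviation payoff $0k → loss $115k.
Total loss = $19k + $85k + $53k + $164k + $115k = $436k.
Truthful bidding weakly dominates here: raising your bid can only win items priced above your value, and lowering it can only forfeit items priced below.

$436k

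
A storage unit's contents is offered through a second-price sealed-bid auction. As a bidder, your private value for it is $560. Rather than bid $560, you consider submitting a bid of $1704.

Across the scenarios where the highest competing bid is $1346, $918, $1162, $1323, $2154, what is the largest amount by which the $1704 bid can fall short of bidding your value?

$786

$1346: truthful gives $0, deviation gives −$786 → loss $786.
$918: truthful gives $0, deviation gives −$358 → loss $358.
$1162: truthful gives $0, deviation gives −$602 → loss $602.
$1323: truthful gives $0, deviation gives −$763 → loss $763.
$2154: same outcome either way → loss $0.
Maximum loss: $786.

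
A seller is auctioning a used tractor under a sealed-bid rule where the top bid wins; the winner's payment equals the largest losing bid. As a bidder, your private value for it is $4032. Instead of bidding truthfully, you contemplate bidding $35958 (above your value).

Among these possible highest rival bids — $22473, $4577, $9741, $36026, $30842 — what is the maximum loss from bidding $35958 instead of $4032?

$22473: truthful gives $0, deviation gives −$18441 → loss $18441.
$4577: truthful gives $0, deviation gives −$545 → loss $545.
$9741: truthful gives $0, deviation gives −$5709 → loss $5709.
$36026: same outcome either way → loss $0.
$30842: truthful gives $0, deviation gives −$26810 → loss $26810.
Maximum loss: $26810.

$26810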